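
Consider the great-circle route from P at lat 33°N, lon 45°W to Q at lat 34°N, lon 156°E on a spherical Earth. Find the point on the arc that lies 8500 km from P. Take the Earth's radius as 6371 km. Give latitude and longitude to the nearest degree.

≈ lat 64°N, lon 180°E

Convert each endpoint to a unit vector on the sphere (x = cos φ cos λ, y = cos φ sin λ, z = sin φ).
The central angle between the endpoints is δ = arccos(p₁·p₂) ≈ 1.923 rad (110.2°). The total great-circle distance is δ·R ≈ 1.923 × 6371 ≈ 12249 km, so the target fraction is f = 8500/12249 ≈ 0.694.
Interpolate at f ≈ 0.694 with slerp weights a = sin((1−f)δ)/sin δ ≈ 0.591, b = sin(fδ)/sin δ ≈ 1.036.
p = a·p₁ + b·p₂ ≈ (-0.434, -0.001, 0.901); φ = arcsin(p_z) ≈ 64.30°, λ = atan2(p_y, p_x) ≈ -179.81°.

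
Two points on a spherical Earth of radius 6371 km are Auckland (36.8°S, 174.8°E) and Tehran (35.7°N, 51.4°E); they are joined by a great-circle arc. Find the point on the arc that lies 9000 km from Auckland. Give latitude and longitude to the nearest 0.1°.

≈ 7.4°N, 102.0°E

Convert each endpoint to a unit vector on the sphere (x = cos φ cos λ, y = cos φ sin λ, z = sin φ).
The central angle between the endpoints is δ = arccos(p₁·p₂) ≈ 2.357 rad (135.0°). The total great-circle distance is δ·R ≈ 2.357 × 6371 ≈ 15015 km, so the target fraction is f = 9000/15015 ≈ 0.599.
Interpolate at f ≈ 0.599 with slerp weights a = sin((1−f)δ)/sin δ ≈ 1.146, b = sin(fδ)/sin δ ≈ 1.397.
p = a·p₁ + b·p₂ ≈ (-0.206, 0.970, 0.129); φ = arcsin(p_z) ≈ 7.40°, λ = atan2(p_y, p_x) ≈ 101.99°.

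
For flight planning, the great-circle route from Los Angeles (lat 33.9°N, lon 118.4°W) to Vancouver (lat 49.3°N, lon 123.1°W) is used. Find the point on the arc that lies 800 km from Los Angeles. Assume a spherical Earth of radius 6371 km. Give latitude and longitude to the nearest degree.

≈ lat 41°N, lon 120°W

Convert each endpoint to a unit vector on the sphere (x = cos φ cos λ, y = cos φ sin λ, z = sin φ).
The central angle between the endpoints is δ = arccos(p₁·p₂) ≈ 0.276 rad (15.8°). The total great-circle distance is δ·R ≈ 0.276 × 6371 ≈ 1756 km, so the target fraction is f = 800/1756 ≈ 0.456.
Interpolate at f ≈ 0.456 with slerp weights a = sin((1−f)δ)/sin δ ≈ 0.549, b = sin(fδ)/sin δ ≈ 0.460.
p = a·p₁ + b·p₂ ≈ (-0.381, -0.652, 0.655); φ = arcsin(p_z) ≈ 40.94°, λ = atan2(p_y, p_x) ≈ -120.27°.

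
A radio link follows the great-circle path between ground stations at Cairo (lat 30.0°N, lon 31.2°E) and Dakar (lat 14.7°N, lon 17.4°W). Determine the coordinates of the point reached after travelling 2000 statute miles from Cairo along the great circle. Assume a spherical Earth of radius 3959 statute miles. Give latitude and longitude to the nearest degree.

≈ lat 22°N, lon 0°E

From cos δ = sin φ₁ sin φ₂ + cos φ₁ cos φ₂ cos Δλ, the central angle is δ ≈ 0.822 rad (47.1°). The total great-circle distance is δ·R ≈ 0.822 × 3959 ≈ 3254 mi, so the target fraction is f = 2000/3254 ≈ 0.615.
Interpolate at f ≈ 0.615 with slerp weights a = sin((1−f)δ)/sin δ ≈ 0.425, b = sin(fδ)/sin δ ≈ 0.661.
p = a·p₁ + b·p₂ ≈ (0.925, -0.000, 0.380); φ = arcsin(p_z) ≈ 22.35°, λ = atan2(p_y, p_x) ≈ -0.02°.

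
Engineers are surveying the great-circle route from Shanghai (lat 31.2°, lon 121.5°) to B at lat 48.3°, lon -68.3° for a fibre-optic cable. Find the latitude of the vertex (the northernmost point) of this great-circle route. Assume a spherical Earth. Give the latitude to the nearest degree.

The great circle lies in the plane with unit normal n̂ = (p₁ × p₂)/|p₁ × p₂|.
Here n̂_z ≈ +0.098; the vertex latitude is φ_max = arccos|n̂_z| ≈ 84.4°.
Check via Clairaut: cos φ_max = |cos φ₁| · sin C = cos(31.2°)·sin(6.6°) ≈ 0.098, again giving ≈ 84.4°.

≈ 84°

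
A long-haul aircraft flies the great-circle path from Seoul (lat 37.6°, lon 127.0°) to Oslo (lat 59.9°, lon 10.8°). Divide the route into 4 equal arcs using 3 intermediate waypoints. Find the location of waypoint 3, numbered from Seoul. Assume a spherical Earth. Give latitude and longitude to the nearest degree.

≈ lat 67°, lon 47°

Convert each endpoint to a unit vector on the sphere (x = cos φ cos λ, y = cos φ sin λ, z = sin φ).
The central angle between the endpoints is δ = arccos(p₁·p₂) ≈ 1.211 rad (69.4°).
Interpolate at f = 3/4 with slerp weights a = sin((1−f)δ)/sin δ ≈ 0.318, b = sin(fδ)/sin δ ≈ 0.842.
p = a·p₁ + b·p₂ ≈ (0.263, 0.281, 0.923); φ = arcsin(p_z) ≈ 67.38°, λ = atan2(p_y, p_x) ≈ 46.85°.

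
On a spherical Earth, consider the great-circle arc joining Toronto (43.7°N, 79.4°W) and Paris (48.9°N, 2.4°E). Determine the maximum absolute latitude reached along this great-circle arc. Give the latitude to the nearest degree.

≈ 54°N

The great circle lies in the plane with unit normal n̂ = (p₁ × p₂)/|p₁ × p₂|.
Here n̂_z ≈ +0.582; the vertex latitude is φ_max = arccos|n̂_z| ≈ 54.4°.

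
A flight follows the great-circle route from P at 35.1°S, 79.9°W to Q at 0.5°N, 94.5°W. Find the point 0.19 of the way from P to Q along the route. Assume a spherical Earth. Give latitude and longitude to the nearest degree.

Write both endpoints as unit vectors p₁, p₂ with components (cos φ cos λ, cos φ sin λ, sin φ).
The central angle between the endpoints is δ = arccos(p₁·p₂) ≈ 0.665 rad (38.1°).
Interpolate at f = 0.19 with slerp weights a = sin((1−f)δ)/sin δ ≈ 0.831, b = sin(fδ)/sin δ ≈ 0.204.
p = a·p₁ + b·p₂ ≈ (0.103, -0.873, -0.476); φ = arcsin(p_z) ≈ -28.44°, λ = atan2(p_y, p_x) ≈ -83.26°.

≈ 28°S, 83°W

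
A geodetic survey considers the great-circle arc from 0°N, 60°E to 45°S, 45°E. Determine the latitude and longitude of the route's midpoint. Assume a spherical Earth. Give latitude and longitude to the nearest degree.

≈ 23°S, 54°E

Convert each endpoint to a unit vector on the sphere (x = cos φ cos λ, y = cos φ sin λ, z = sin φ).
The central angle between the endpoints is δ = arccos(p₁·p₂) ≈ 0.819 rad (46.9°).
Interpolate at f = 1/2 with slerp weights a = sin((1−f)δ)/sin δ ≈ 0.545, b = sin(fδ)/sin δ ≈ 0.545.
p = a·p₁ + b·p₂ ≈ (0.545, 0.745, -0.385); φ = arcsin(p_z) ≈ -22.67°, λ = atan2(p_y, p_x) ≈ 53.79°.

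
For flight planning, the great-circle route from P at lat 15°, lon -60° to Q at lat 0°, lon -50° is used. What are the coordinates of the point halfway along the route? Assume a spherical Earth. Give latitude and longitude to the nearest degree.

From cos δ = sin φ₁ sin φ₂ + cos φ₁ cos φ₂ cos Δλ, the central angle is δ ≈ 0.314 rad (18.0°).
Interpolate at f = 1/2 with slerp weights a = sin((1−f)δ)/sin δ ≈ 0.506, b = sin(fδ)/sin δ ≈ 0.506.
p = a·p₁ + b·p₂ ≈ (0.570, -0.811, 0.131); φ = arcsin(p_z) ≈ 7.53°, λ = atan2(p_y, p_x) ≈ -54.91°.

≈ lat 8°, lon -55°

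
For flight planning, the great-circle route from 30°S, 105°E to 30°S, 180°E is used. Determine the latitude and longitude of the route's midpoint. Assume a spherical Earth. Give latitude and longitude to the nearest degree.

The haversine formula gives a central angle δ ≈ 1.111 rad (63.6°) between the endpoints.
Interpolate at f = 1/2 with slerp weights a = sin((1−f)δ)/sin δ ≈ 0.588, b = sin(fδ)/sin δ ≈ 0.588.
p = a·p₁ + b·p₂ ≈ (-0.641, 0.492, -0.588); φ = arcsin(p_z) ≈ -36.04°, λ = atan2(p_y, p_x) ≈ 142.50°.

≈ 36°S, 143°E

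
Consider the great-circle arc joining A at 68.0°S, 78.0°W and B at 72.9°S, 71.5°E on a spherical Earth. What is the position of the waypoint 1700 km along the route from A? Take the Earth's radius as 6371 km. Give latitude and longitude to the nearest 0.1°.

Write both endpoints as unit vectors p₁, p₂ with components (cos φ cos λ, cos φ sin λ, sin φ).
The central angle between the endpoints is δ = arccos(p₁·p₂) ≈ 0.658 rad (37.7°). The total great-circle distance is δ·R ≈ 0.658 × 6371 ≈ 4191 km, so the target fraction is f = 1700/4191 ≈ 0.406.
Interpolate at f ≈ 0.406 with slerp weights a = sin((1−f)δ)/sin δ ≈ 0.623, b = sin(fδ)/sin δ ≈ 0.431.
p = a·p₁ + b·p₂ ≈ (0.089, -0.108, -0.990); φ = arcsin(p_z) ≈ -81.96°, λ = atan2(p_y, p_x) ≈ -50.62°.

≈ 82.0°S, 50.6°W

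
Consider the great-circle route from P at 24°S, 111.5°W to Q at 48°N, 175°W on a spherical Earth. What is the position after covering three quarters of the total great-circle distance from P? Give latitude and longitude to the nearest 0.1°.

≈ 32.3°N, 152.9°W

Write both endpoints as unit vectors p₁, p₂ with components (cos φ cos λ, cos φ sin λ, sin φ).
The central angle between the endpoints is δ = arccos(p₁·p₂) ≈ 1.600 rad (91.7°).
Interpolate at f = 3/4 with slerp weights a = sin((1−f)δ)/sin δ ≈ 0.390, b = sin(fδ)/sin δ ≈ 0.933.
p = a·p₁ + b·p₂ ≈ (-0.752, -0.386, 0.535); φ = arcsin(p_z) ≈ 32.31°, λ = atan2(p_y, p_x) ≈ -152.86°.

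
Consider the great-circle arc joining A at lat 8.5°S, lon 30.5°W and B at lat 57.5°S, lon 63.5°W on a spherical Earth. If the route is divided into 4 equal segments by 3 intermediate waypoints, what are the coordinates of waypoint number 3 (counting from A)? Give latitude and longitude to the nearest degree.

≈ lat 46°S, lon 50°W

Write both endpoints as unit vectors p₁, p₂ with components (cos φ cos λ, cos φ sin λ, sin φ).
The central angle between the endpoints is δ = arccos(p₁·p₂) ≈ 0.964 rad (55.2°).
Interpolate at f = 3/4 with slerp weights a = sin((1−f)δ)/sin δ ≈ 0.291, b = sin(fδ)/sin δ ≈ 0.805.
p = a·p₁ + b·p₂ ≈ (0.441, -0.533, -0.722); φ = arcsin(p_z) ≈ -46.24°, λ = atan2(p_y, p_x) ≈ -50.42°.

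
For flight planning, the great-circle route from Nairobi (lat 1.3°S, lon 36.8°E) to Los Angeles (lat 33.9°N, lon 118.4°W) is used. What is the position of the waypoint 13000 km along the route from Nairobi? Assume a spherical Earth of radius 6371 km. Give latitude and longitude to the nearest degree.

≈ lat 49°N, lon 95°W

Write both endpoints as unit vectors p₁, p₂ with components (cos φ cos λ, cos φ sin λ, sin φ).
The central angle between the endpoints is δ = arccos(p₁·p₂) ≈ 2.443 rad (140.0°). The total great-circle distance is δ·R ≈ 2.443 × 6371 ≈ 15566 km, so the target fraction is f = 13000/15566 ≈ 0.835.
Interpolate at f ≈ 0.835 with slerp weights a = sin((1−f)δ)/sin δ ≈ 0.610, b = sin(fδ)/sin δ ≈ 1.387.
p = a·p₁ + b·p₂ ≈ (-0.059, -0.648, 0.760); φ = arcsin(p_z) ≈ 49.44°, λ = atan2(p_y, p_x) ≈ -95.25°.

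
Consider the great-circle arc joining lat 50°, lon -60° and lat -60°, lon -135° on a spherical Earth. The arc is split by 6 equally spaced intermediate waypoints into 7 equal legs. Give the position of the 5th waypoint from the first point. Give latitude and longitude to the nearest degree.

≈ lat -31°, lon -104°

The haversine formula gives a central angle δ ≈ 2.190 rad (125.5°) between the endpoints.
Interpolate at f = 5/7 with slerp weights a = sin((1−f)δ)/sin δ ≈ 0.719, b = sin(fδ)/sin δ ≈ 1.228.
p = a·p₁ + b·p₂ ≈ (-0.203, -0.834, -0.512); φ = arcsin(p_z) ≈ -30.83°, λ = atan2(p_y, p_x) ≈ -103.67°.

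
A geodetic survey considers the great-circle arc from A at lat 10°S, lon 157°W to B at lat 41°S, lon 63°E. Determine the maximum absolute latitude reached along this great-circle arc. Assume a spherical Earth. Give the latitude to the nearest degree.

The great circle lies in the plane with unit normal n̂ = (p₁ × p₂)/|p₁ × p₂|.
Here n̂_z ≈ -0.537; the vertex latitude is φ_max = arccos|n̂_z| ≈ 57.5°.
Check via Clairaut: cos φ_max = |cos φ₁| · sin C = cos(10.0°)·sin(147.0°) ≈ 0.537, again giving ≈ 57.5°.

≈ 58°S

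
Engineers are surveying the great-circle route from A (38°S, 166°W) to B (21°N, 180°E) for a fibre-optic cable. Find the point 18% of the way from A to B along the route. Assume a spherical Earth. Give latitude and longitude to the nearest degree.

Write both endpoints as unit vectors p₁, p₂ with components (cos φ cos λ, cos φ sin λ, sin φ).
The central angle between the endpoints is δ = arccos(p₁·p₂) ≈ 1.055 rad (60.4°).
Interpolate at f = 0.18 with slerp weights a = sin((1−f)δ)/sin δ ≈ 0.875, b = sin(fδ)/sin δ ≈ 0.217.
p = a·p₁ + b·p₂ ≈ (-0.872, -0.167, -0.461); φ = arcsin(p_z) ≈ -27.45°, λ = atan2(p_y, p_x) ≈ -169.17°.

≈ (27°S, 169°W)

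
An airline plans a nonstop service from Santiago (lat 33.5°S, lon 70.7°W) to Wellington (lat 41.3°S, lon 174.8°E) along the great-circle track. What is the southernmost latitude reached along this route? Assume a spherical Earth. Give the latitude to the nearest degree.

The great circle lies in the plane with unit normal n̂ = (p₁ × p₂)/|p₁ × p₂|.
Here n̂_z ≈ -0.573; the vertex latitude is φ_max = arccos|n̂_z| ≈ 55.0°.
Check via Clairaut: cos φ_max = |cos φ₁| · sin C = cos(33.5°)·sin(136.6°) ≈ 0.573, again giving ≈ 55.0°.

≈ 55°S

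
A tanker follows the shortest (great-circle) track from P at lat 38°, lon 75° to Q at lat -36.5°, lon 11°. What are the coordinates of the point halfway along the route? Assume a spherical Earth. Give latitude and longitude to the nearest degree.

From cos δ = sin φ₁ sin φ₂ + cos φ₁ cos φ₂ cos Δλ, the central angle is δ ≈ 1.659 rad (95.1°).
Interpolate at f = 1/2 with slerp weights a = sin((1−f)δ)/sin δ ≈ 0.741, b = sin(fδ)/sin δ ≈ 0.741.
p = a·p₁ + b·p₂ ≈ (0.735, 0.677, 0.015); φ = arcsin(p_z) ≈ 0.88°, λ = atan2(p_y, p_x) ≈ 42.64°.

≈ lat 1°, lon 43°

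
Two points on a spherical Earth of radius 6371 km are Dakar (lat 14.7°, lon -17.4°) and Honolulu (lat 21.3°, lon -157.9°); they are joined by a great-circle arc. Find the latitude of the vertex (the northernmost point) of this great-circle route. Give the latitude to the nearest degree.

≈ 44°

The great circle lies in the plane with unit normal n̂ = (p₁ × p₂)/|p₁ × p₂|.
Here n̂_z ≈ -0.719; the vertex latitude is φ_max = arccos|n̂_z| ≈ 44.1°.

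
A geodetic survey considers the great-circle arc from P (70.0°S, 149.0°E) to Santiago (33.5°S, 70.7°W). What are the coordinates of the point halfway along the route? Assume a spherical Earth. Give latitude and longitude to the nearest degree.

≈ (68°S, 92°W)

The haversine formula gives a central angle δ ≈ 1.267 rad (72.6°) between the endpoints.
Interpolate at f = 1/2 with slerp weights a = sin((1−f)δ)/sin δ ≈ 0.620, b = sin(fδ)/sin δ ≈ 0.620.
p = a·p₁ + b·p₂ ≈ (-0.011, -0.379, -0.925); φ = arcsin(p_z) ≈ -67.72°, λ = atan2(p_y, p_x) ≈ -91.65°.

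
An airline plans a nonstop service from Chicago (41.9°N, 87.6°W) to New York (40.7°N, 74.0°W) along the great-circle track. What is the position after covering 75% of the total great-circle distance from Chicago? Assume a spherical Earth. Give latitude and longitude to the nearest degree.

≈ 41°N, 77°W

From cos δ = sin φ₁ sin φ₂ + cos φ₁ cos φ₂ cos Δλ, the central angle is δ ≈ 0.179 rad (10.3°).
Interpolate at f = 0.75 with slerp weights a = sin((1−f)δ)/sin δ ≈ 0.251, b = sin(fδ)/sin δ ≈ 0.752.
p = a·p₁ + b·p₂ ≈ (0.165, -0.735, 0.658); φ = arcsin(p_z) ≈ 41.15°, λ = atan2(p_y, p_x) ≈ -77.35°.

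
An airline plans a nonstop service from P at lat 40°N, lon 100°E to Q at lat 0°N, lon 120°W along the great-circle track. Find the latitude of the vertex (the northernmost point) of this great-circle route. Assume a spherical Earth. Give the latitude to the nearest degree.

≈ 53°N

The great circle lies in the plane with unit normal n̂ = (p₁ × p₂)/|p₁ × p₂|.
Here n̂_z ≈ +0.608; the vertex latitude is φ_max = arccos|n̂_z| ≈ 52.5°.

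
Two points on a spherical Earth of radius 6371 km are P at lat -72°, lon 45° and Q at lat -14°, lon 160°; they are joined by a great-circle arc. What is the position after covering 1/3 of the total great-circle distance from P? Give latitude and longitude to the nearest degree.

≈ lat -65°, lon 126°

Convert each endpoint to a unit vector on the sphere (x = cos φ cos λ, y = cos φ sin λ, z = sin φ).
The central angle between the endpoints is δ = arccos(p₁·p₂) ≈ 1.467 rad (84.1°).
Interpolate at f = 1/3 with slerp weights a = sin((1−f)δ)/sin δ ≈ 0.834, b = sin(fδ)/sin δ ≈ 0.472.
p = a·p₁ + b·p₂ ≈ (-0.248, 0.339, -0.907); φ = arcsin(p_z) ≈ -65.15°, λ = atan2(p_y, p_x) ≈ 126.24°.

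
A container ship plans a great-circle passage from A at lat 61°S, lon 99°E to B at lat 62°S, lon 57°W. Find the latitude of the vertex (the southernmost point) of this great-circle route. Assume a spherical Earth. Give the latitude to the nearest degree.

The great circle lies in the plane with unit normal n̂ = (p₁ × p₂)/|p₁ × p₂|.
Here n̂_z ≈ -0.112; the vertex latitude is φ_max = arccos|n̂_z| ≈ 83.6°.
Check via Clairaut: cos φ_max = |cos φ₁| · sin C = cos(61.0°)·sin(166.6°) ≈ 0.112, again giving ≈ 83.6°.

≈ 84°S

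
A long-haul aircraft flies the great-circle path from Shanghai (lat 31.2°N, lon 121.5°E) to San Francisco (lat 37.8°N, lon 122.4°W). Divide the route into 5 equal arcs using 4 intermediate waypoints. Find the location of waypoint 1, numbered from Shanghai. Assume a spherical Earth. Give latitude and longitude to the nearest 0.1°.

The haversine formula gives a central angle δ ≈ 1.551 rad (88.8°) between the endpoints.
Interpolate at f = 1/5 with slerp weights a = sin((1−f)δ)/sin δ ≈ 0.946, b = sin(fδ)/sin δ ≈ 0.305.
p = a·p₁ + b·p₂ ≈ (-0.552, 0.486, 0.677); φ = arcsin(p_z) ≈ 42.63°, λ = atan2(p_y, p_x) ≈ 138.62°.

≈ lat 42.6°N, lon 138.6°E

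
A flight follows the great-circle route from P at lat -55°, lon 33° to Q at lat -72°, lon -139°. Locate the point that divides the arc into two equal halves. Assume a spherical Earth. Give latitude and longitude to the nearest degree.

≈ lat -81°, lon 24°

Convert each endpoint to a unit vector on the sphere (x = cos φ cos λ, y = cos φ sin λ, z = sin φ).
The central angle between the endpoints is δ = arccos(p₁·p₂) ≈ 0.923 rad (52.9°).
Interpolate at f = 1/2 with slerp weights a = sin((1−f)δ)/sin δ ≈ 0.558, b = sin(fδ)/sin δ ≈ 0.558.
p = a·p₁ + b·p₂ ≈ (0.138, 0.061, -0.988); φ = arcsin(p_z) ≈ -81.30°, λ = atan2(p_y, p_x) ≈ 23.87°.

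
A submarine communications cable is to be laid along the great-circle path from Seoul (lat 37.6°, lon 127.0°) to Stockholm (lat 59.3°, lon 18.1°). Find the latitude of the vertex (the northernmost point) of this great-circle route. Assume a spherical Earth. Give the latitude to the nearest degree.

The great circle lies in the plane with unit normal n̂ = (p₁ × p₂)/|p₁ × p₂|.
Here n̂_z ≈ -0.416; the vertex latitude is φ_max = arccos|n̂_z| ≈ 65.4°.
Check via Clairaut: cos φ_max = |cos φ₁| · sin C = cos(37.6°)·sin(31.7°) ≈ 0.416, again giving ≈ 65.4°.

≈ 65°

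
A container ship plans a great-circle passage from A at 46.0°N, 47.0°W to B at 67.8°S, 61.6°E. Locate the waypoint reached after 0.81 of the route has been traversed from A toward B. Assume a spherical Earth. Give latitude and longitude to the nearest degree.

≈ 54°S, 12°E

The haversine formula gives a central angle δ ≈ 2.418 rad (138.6°) between the endpoints.
Interpolate at f = 0.81 with slerp weights a = sin((1−f)δ)/sin δ ≈ 0.670, b = sin(fδ)/sin δ ≈ 1.399.
p = a·p₁ + b·p₂ ≈ (0.569, 0.124, -0.813); φ = arcsin(p_z) ≈ -54.39°, λ = atan2(p_y, p_x) ≈ 12.34°.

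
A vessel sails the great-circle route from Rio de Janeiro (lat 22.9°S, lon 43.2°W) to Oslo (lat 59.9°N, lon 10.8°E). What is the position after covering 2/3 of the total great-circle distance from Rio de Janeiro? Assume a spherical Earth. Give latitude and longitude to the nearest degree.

Write both endpoints as unit vectors p₁, p₂ with components (cos φ cos λ, cos φ sin λ, sin φ).
The central angle between the endpoints is δ = arccos(p₁·p₂) ≈ 1.636 rad (93.7°).
Interpolate at f = 2/3 with slerp weights a = sin((1−f)δ)/sin δ ≈ 0.520, b = sin(fδ)/sin δ ≈ 0.889.
p = a·p₁ + b·p₂ ≈ (0.787, -0.244, 0.567); φ = arcsin(p_z) ≈ 34.52°, λ = atan2(p_y, p_x) ≈ -17.24°.

≈ lat 35°N, lon 17°W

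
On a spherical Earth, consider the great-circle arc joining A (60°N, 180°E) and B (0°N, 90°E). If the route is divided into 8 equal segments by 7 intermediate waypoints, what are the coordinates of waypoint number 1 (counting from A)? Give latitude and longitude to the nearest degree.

Convert each endpoint to a unit vector on the sphere (x = cos φ cos λ, y = cos φ sin λ, z = sin φ).
The central angle between the endpoints is δ = arccos(p₁·p₂) ≈ 1.571 rad (90.0°).
Interpolate at f = 1/8 with slerp weights a = sin((1−f)δ)/sin δ ≈ 0.981, b = sin(fδ)/sin δ ≈ 0.195.
p = a·p₁ + b·p₂ ≈ (-0.490, 0.195, 0.849); φ = arcsin(p_z) ≈ 58.14°, λ = atan2(p_y, p_x) ≈ 158.31°.

≈ (58°N, 158°E)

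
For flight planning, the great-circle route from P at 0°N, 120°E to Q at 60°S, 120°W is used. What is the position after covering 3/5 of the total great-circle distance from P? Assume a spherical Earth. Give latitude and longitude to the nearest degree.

Convert each endpoint to a unit vector on the sphere (x = cos φ cos λ, y = cos φ sin λ, z = sin φ).
The central angle between the endpoints is δ = arccos(p₁·p₂) ≈ 1.823 rad (104.5°).
Interpolate at f = 3/5 with slerp weights a = sin((1−f)δ)/sin δ ≈ 0.688, b = sin(fδ)/sin δ ≈ 0.918.
p = a·p₁ + b·p₂ ≈ (-0.574, 0.199, -0.795); φ = arcsin(p_z) ≈ -52.63°, λ = atan2(p_y, p_x) ≈ 160.89°.

≈ 53°S, 161°E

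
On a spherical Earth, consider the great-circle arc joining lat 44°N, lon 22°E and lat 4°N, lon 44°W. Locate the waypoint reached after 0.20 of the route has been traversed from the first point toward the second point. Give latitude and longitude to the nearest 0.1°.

≈ lat 39.1°N, lon 4.4°E

Write both endpoints as unit vectors p₁, p₂ with components (cos φ cos λ, cos φ sin λ, sin φ).
The central angle between the endpoints is δ = arccos(p₁·p₂) ≈ 1.224 rad (70.1°).
Interpolate at f = 0.20 with slerp weights a = sin((1−f)δ)/sin δ ≈ 0.883, b = sin(fδ)/sin δ ≈ 0.258.
p = a·p₁ + b·p₂ ≈ (0.773, 0.059, 0.631); φ = arcsin(p_z) ≈ 39.13°, λ = atan2(p_y, p_x) ≈ 4.38°.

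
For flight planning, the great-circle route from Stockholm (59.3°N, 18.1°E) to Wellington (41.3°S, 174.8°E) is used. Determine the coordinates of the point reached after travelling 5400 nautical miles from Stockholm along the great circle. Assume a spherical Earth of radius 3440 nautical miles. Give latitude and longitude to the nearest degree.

Convert each endpoint to a unit vector on the sphere (x = cos φ cos λ, y = cos φ sin λ, z = sin φ).
The central angle between the endpoints is δ = arccos(p₁·p₂) ≈ 2.738 rad (156.9°). The total great-circle distance is δ·R ≈ 2.738 × 3440 ≈ 9420 nmi, so the target fraction is f = 5400/9420 ≈ 0.573.
Interpolate at f ≈ 0.573 with slerp weights a = sin((1−f)δ)/sin δ ≈ 2.345, b = sin(fδ)/sin δ ≈ 2.548.
p = a·p₁ + b·p₂ ≈ (-0.769, 0.545, 0.334); φ = arcsin(p_z) ≈ 19.53°, λ = atan2(p_y, p_x) ≈ 144.64°.

≈ (20°N, 145°E)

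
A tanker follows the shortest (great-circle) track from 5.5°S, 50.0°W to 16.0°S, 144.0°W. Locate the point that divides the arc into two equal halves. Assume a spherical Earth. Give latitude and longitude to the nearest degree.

≈ 16°S, 96°W

Write both endpoints as unit vectors p₁, p₂ with components (cos φ cos λ, cos φ sin λ, sin φ).
The central angle between the endpoints is δ = arccos(p₁·p₂) ≈ 1.611 rad (92.3°).
Interpolate at f = 1/2 with slerp weights a = sin((1−f)δ)/sin δ ≈ 0.722, b = sin(fδ)/sin δ ≈ 0.722.
p = a·p₁ + b·p₂ ≈ (-0.100, -0.958, -0.268); φ = arcsin(p_z) ≈ -15.55°, λ = atan2(p_y, p_x) ≈ -95.93°.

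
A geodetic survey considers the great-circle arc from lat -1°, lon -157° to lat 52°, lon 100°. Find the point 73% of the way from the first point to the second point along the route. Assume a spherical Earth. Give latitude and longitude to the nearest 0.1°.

Convert each endpoint to a unit vector on the sphere (x = cos φ cos λ, y = cos φ sin λ, z = sin φ).
The central angle between the endpoints is δ = arccos(p₁·p₂) ≈ 1.724 rad (98.8°).
Interpolate at f = 0.73 with slerp weights a = sin((1−f)δ)/sin δ ≈ 0.454, b = sin(fδ)/sin δ ≈ 0.963.
p = a·p₁ + b·p₂ ≈ (-0.521, 0.406, 0.751); φ = arcsin(p_z) ≈ 48.66°, λ = atan2(p_y, p_x) ≈ 142.04°.

≈ lat 48.7°, lon 142.0°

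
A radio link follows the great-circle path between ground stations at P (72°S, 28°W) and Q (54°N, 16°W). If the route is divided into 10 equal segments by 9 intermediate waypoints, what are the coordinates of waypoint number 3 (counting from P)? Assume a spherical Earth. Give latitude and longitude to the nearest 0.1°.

≈ (34.3°S, 21.5°W)

Write both endpoints as unit vectors p₁, p₂ with components (cos φ cos λ, cos φ sin λ, sin φ).
The central angle between the endpoints is δ = arccos(p₁·p₂) ≈ 2.204 rad (126.3°).
Interpolate at f = 3/10 with slerp weights a = sin((1−f)δ)/sin δ ≈ 1.240, b = sin(fδ)/sin δ ≈ 0.762.
p = a·p₁ + b·p₂ ≈ (0.769, -0.303, -0.563); φ = arcsin(p_z) ≈ -34.27°, λ = atan2(p_y, p_x) ≈ -21.53°.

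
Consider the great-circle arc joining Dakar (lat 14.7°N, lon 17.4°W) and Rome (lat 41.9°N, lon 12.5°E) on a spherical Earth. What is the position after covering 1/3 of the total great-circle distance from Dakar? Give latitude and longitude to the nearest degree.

≈ lat 24°N, lon 9°W

Write both endpoints as unit vectors p₁, p₂ with components (cos φ cos λ, cos φ sin λ, sin φ).
The central angle between the endpoints is δ = arccos(p₁·p₂) ≈ 0.654 rad (37.5°).
Interpolate at f = 1/3 with slerp weights a = sin((1−f)δ)/sin δ ≈ 0.694, b = sin(fδ)/sin δ ≈ 0.356.
p = a·p₁ + b·p₂ ≈ (0.899, -0.144, 0.414); φ = arcsin(p_z) ≈ 24.43°, λ = atan2(p_y, p_x) ≈ -9.07°.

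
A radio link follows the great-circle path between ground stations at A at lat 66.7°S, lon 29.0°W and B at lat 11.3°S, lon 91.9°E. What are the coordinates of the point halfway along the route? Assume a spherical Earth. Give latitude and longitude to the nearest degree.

Write both endpoints as unit vectors p₁, p₂ with components (cos φ cos λ, cos φ sin λ, sin φ).
The central angle between the endpoints is δ = arccos(p₁·p₂) ≈ 1.590 rad (91.1°).
Interpolate at f = 1/2 with slerp weights a = sin((1−f)δ)/sin δ ≈ 0.714, b = sin(fδ)/sin δ ≈ 0.714.
p = a·p₁ + b·p₂ ≈ (0.224, 0.563, -0.796); φ = arcsin(p_z) ≈ -52.72°, λ = atan2(p_y, p_x) ≈ 68.32°.

≈ lat 53°S, lon 68°E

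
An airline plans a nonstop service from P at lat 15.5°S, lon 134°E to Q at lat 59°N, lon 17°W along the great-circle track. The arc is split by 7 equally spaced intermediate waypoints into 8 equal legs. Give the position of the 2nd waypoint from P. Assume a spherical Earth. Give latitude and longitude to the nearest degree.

≈ lat 16°N, lon 123°E

Convert each endpoint to a unit vector on the sphere (x = cos φ cos λ, y = cos φ sin λ, z = sin φ).
The central angle between the endpoints is δ = arccos(p₁·p₂) ≈ 2.296 rad (131.5°).
Interpolate at f = 2/8 with slerp weights a = sin((1−f)δ)/sin δ ≈ 1.321, b = sin(fδ)/sin δ ≈ 0.725.
p = a·p₁ + b·p₂ ≈ (-0.527, 0.806, 0.269); φ = arcsin(p_z) ≈ 15.59°, λ = atan2(p_y, p_x) ≈ 123.16°.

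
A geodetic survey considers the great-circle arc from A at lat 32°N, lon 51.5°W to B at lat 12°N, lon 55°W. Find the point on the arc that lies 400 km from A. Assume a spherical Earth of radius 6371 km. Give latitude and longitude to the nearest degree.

Convert each endpoint to a unit vector on the sphere (x = cos φ cos λ, y = cos φ sin λ, z = sin φ).
The central angle between the endpoints is δ = arccos(p₁·p₂) ≈ 0.354 rad (20.3°). The total great-circle distance is δ·R ≈ 0.354 × 6371 ≈ 2253 km, so the target fraction is f = 400/2253 ≈ 0.178.
Interpolate at f ≈ 0.178 with slerp weights a = sin((1−f)δ)/sin δ ≈ 0.828, b = sin(fδ)/sin δ ≈ 0.181.
p = a·p₁ + b·p₂ ≈ (0.539, -0.695, 0.476); φ = arcsin(p_z) ≈ 28.45°, λ = atan2(p_y, p_x) ≈ -52.21°.

≈ lat 28°N, lon 52°W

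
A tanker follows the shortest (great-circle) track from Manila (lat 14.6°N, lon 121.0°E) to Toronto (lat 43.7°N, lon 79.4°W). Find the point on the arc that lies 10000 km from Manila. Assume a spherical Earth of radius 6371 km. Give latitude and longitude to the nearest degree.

The haversine formula gives a central angle δ ≈ 2.073 rad (118.8°) between the endpoints. The total great-circle distance is δ·R ≈ 2.073 × 6371 ≈ 13209 km, so the target fraction is f = 10000/13209 ≈ 0.757.
Interpolate at f ≈ 0.757 with slerp weights a = sin((1−f)δ)/sin δ ≈ 0.551, b = sin(fδ)/sin δ ≈ 1.141.
p = a·p₁ + b·p₂ ≈ (-0.123, -0.354, 0.927); φ = arcsin(p_z) ≈ 67.99°, λ = atan2(p_y, p_x) ≈ -109.12°.

≈ lat 68°N, lon 109°W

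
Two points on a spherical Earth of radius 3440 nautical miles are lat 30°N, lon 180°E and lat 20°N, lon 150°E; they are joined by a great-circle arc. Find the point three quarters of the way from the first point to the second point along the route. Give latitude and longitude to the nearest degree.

≈ lat 23°N, lon 157°E

Convert each endpoint to a unit vector on the sphere (x = cos φ cos λ, y = cos φ sin λ, z = sin φ).
The central angle between the endpoints is δ = arccos(p₁·p₂) ≈ 0.504 rad (28.9°).
Interpolate at f = 3/4 with slerp weights a = sin((1−f)δ)/sin δ ≈ 0.260, b = sin(fδ)/sin δ ≈ 0.764.
p = a·p₁ + b·p₂ ≈ (-0.847, 0.359, 0.391); φ = arcsin(p_z) ≈ 23.05°, λ = atan2(p_y, p_x) ≈ 157.03°.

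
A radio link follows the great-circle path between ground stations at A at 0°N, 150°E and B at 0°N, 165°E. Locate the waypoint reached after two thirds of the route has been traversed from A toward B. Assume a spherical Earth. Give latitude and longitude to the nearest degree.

Write both endpoints as unit vectors p₁, p₂ with components (cos φ cos λ, cos φ sin λ, sin φ).
The central angle between the endpoints is δ = arccos(p₁·p₂) ≈ 0.262 rad (15.0°).
Interpolate at f = 2/3 with slerp weights a = sin((1−f)δ)/sin δ ≈ 0.337, b = sin(fδ)/sin δ ≈ 0.671.
p = a·p₁ + b·p₂ ≈ (-0.940, 0.342, 0.000); φ = arcsin(p_z) ≈ 0.00°, λ = atan2(p_y, p_x) ≈ 160.00°.

≈ 0°N, 160°E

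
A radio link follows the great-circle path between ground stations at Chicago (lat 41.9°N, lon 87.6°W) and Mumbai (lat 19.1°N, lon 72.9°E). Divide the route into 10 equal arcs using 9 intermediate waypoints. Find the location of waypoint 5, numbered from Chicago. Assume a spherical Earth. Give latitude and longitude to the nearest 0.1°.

≈ lat 70.7°N, lon 27.3°E

Convert each endpoint to a unit vector on the sphere (x = cos φ cos λ, y = cos φ sin λ, z = sin φ).
The central angle between the endpoints is δ = arccos(p₁·p₂) ≈ 2.031 rad (116.4°).
Interpolate at f = 5/10 with slerp weights a = sin((1−f)δ)/sin δ ≈ 0.949, b = sin(fδ)/sin δ ≈ 0.949.
p = a·p₁ + b·p₂ ≈ (0.293, 0.151, 0.944); φ = arcsin(p_z) ≈ 70.74°, λ = atan2(p_y, p_x) ≈ 27.30°.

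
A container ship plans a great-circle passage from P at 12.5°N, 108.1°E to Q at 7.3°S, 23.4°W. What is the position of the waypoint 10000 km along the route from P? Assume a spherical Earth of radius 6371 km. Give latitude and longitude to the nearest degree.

From cos δ = sin φ₁ sin φ₂ + cos φ₁ cos φ₂ cos Δλ, the central angle is δ ≈ 2.304 rad (132.0°). The total great-circle distance is δ·R ≈ 2.304 × 6371 ≈ 14678 km, so the target fraction is f = 10000/14678 ≈ 0.681.
Interpolate at f ≈ 0.681 with slerp weights a = sin((1−f)δ)/sin δ ≈ 0.902, b = sin(fδ)/sin δ ≈ 1.346.
p = a·p₁ + b·p₂ ≈ (0.952, 0.307, 0.024); φ = arcsin(p_z) ≈ 1.38°, λ = atan2(p_y, p_x) ≈ 17.86°.

≈ 1°N, 18°E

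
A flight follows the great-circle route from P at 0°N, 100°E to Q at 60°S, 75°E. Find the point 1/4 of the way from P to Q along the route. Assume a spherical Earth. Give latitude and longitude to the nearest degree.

≈ 15°S, 96°E

From cos δ = sin φ₁ sin φ₂ + cos φ₁ cos φ₂ cos Δλ, the central angle is δ ≈ 1.100 rad (63.1°).
Interpolate at f = 1/4 with slerp weights a = sin((1−f)δ)/sin δ ≈ 0.824, b = sin(fδ)/sin δ ≈ 0.305.
p = a·p₁ + b·p₂ ≈ (-0.104, 0.959, -0.264); φ = arcsin(p_z) ≈ -15.30°, λ = atan2(p_y, p_x) ≈ 96.17°.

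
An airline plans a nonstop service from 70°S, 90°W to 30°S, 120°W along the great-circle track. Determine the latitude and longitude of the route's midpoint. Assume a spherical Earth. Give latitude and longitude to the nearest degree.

≈ 51°S, 112°W

From cos δ = sin φ₁ sin φ₂ + cos φ₁ cos φ₂ cos Δλ, the central angle is δ ≈ 0.758 rad (43.4°).
Interpolate at f = 1/2 with slerp weights a = sin((1−f)δ)/sin δ ≈ 0.538, b = sin(fδ)/sin δ ≈ 0.538.
p = a·p₁ + b·p₂ ≈ (-0.233, -0.588, -0.775); φ = arcsin(p_z) ≈ -50.79°, λ = atan2(p_y, p_x) ≈ -111.63°.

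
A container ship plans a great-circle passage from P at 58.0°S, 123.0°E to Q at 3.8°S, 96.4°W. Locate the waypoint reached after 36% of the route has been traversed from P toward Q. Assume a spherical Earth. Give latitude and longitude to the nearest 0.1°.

Convert each endpoint to a unit vector on the sphere (x = cos φ cos λ, y = cos φ sin λ, z = sin φ).
The central angle between the endpoints is δ = arccos(p₁·p₂) ≈ 1.931 rad (110.6°).
Interpolate at f = 0.36 with slerp weights a = sin((1−f)δ)/sin δ ≈ 1.009, b = sin(fδ)/sin δ ≈ 0.684.
p = a·p₁ + b·p₂ ≈ (-0.367, -0.230, -0.901); φ = arcsin(p_z) ≈ -64.31°, λ = atan2(p_y, p_x) ≈ -147.94°.

≈ 64.3°S, 147.9°W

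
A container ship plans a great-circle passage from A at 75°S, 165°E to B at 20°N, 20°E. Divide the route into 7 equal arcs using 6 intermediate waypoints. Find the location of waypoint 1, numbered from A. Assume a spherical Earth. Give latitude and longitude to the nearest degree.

≈ 79°S, 82°E

The haversine formula gives a central angle δ ≈ 2.129 rad (122.0°) between the endpoints.
Interpolate at f = 1/7 with slerp weights a = sin((1−f)δ)/sin δ ≈ 1.141, b = sin(fδ)/sin δ ≈ 0.353.
p = a·p₁ + b·p₂ ≈ (0.026, 0.190, -0.981); φ = arcsin(p_z) ≈ -78.95°, λ = atan2(p_y, p_x) ≈ 82.06°.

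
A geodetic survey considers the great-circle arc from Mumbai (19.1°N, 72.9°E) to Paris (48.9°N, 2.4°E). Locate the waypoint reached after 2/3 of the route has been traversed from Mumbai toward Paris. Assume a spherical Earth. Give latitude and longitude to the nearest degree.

≈ (44°N, 32°E)

Convert each endpoint to a unit vector on the sphere (x = cos φ cos λ, y = cos φ sin λ, z = sin φ).
The central angle between the endpoints is δ = arccos(p₁·p₂) ≈ 1.100 rad (63.0°).
Interpolate at f = 2/3 with slerp weights a = sin((1−f)δ)/sin δ ≈ 0.402, b = sin(fδ)/sin δ ≈ 0.751.
p = a·p₁ + b·p₂ ≈ (0.605, 0.384, 0.698); φ = arcsin(p_z) ≈ 44.23°, λ = atan2(p_y, p_x) ≈ 32.40°.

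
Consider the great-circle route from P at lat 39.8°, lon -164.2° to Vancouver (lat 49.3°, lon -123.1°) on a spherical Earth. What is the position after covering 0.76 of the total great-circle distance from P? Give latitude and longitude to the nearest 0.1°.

≈ lat 48.5°, lon -134.1°

Write both endpoints as unit vectors p₁, p₂ with components (cos φ cos λ, cos φ sin λ, sin φ).
The central angle between the endpoints is δ = arccos(p₁·p₂) ≈ 0.530 rad (30.4°).
Interpolate at f = 0.76 with slerp weights a = sin((1−f)δ)/sin δ ≈ 0.251, b = sin(fδ)/sin δ ≈ 0.775.
p = a·p₁ + b·p₂ ≈ (-0.462, -0.476, 0.748); φ = arcsin(p_z) ≈ 48.46°, λ = atan2(p_y, p_x) ≈ -134.12°.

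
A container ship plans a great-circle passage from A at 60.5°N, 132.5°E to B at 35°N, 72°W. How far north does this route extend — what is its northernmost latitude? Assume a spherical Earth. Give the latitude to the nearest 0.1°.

The great circle lies in the plane with unit normal n̂ = (p₁ × p₂)/|p₁ × p₂|.
Here n̂_z ≈ +0.169; the vertex latitude is φ_max = arccos|n̂_z| ≈ 80.3°.
Check via Clairaut: cos φ_max = |cos φ₁| · sin C = cos(60.5°)·sin(20.0°) ≈ 0.169, again giving ≈ 80.3°.

≈ 80.3°N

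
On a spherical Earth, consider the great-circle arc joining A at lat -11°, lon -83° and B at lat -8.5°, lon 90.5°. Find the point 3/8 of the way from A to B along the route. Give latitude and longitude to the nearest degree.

≈ lat -64°, lon -44°

Write both endpoints as unit vectors p₁, p₂ with components (cos φ cos λ, cos φ sin λ, sin φ).
The central angle between the endpoints is δ = arccos(p₁·p₂) ≈ 2.783 rad (159.5°).
Interpolate at f = 3/8 with slerp weights a = sin((1−f)δ)/sin δ ≈ 2.809, b = sin(fδ)/sin δ ≈ 2.463.
p = a·p₁ + b·p₂ ≈ (0.315, -0.301, -0.900); φ = arcsin(p_z) ≈ -64.16°, λ = atan2(p_y, p_x) ≈ -43.76°.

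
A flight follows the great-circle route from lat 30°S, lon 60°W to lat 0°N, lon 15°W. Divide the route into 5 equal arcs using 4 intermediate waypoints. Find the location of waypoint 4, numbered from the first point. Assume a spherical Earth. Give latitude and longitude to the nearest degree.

Write both endpoints as unit vectors p₁, p₂ with components (cos φ cos λ, cos φ sin λ, sin φ).
The central angle between the endpoints is δ = arccos(p₁·p₂) ≈ 0.912 rad (52.2°).
Interpolate at f = 4/5 with slerp weights a = sin((1−f)δ)/sin δ ≈ 0.229, b = sin(fδ)/sin δ ≈ 0.843.
p = a·p₁ + b·p₂ ≈ (0.914, -0.390, -0.115); φ = arcsin(p_z) ≈ -6.59°, λ = atan2(p_y, p_x) ≈ -23.13°.

≈ lat 7°S, lon 23°W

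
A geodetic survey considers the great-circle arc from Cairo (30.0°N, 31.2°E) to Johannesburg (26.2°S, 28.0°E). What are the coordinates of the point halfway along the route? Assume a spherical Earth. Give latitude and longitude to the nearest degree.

≈ 2°N, 30°E

From cos δ = sin φ₁ sin φ₂ + cos φ₁ cos φ₂ cos Δλ, the central angle is δ ≈ 0.982 rad (56.3°).
Interpolate at f = 1/2 with slerp weights a = sin((1−f)δ)/sin δ ≈ 0.567, b = sin(fδ)/sin δ ≈ 0.567.
p = a·p₁ + b·p₂ ≈ (0.869, 0.493, 0.033); φ = arcsin(p_z) ≈ 1.90°, λ = atan2(p_y, p_x) ≈ 29.57°.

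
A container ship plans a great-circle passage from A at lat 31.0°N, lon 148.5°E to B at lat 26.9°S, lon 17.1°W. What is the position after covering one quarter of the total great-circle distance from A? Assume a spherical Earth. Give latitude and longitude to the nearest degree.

≈ lat 32°N, lon 99°E

Write both endpoints as unit vectors p₁, p₂ with components (cos φ cos λ, cos φ sin λ, sin φ).
The central angle between the endpoints is δ = arccos(p₁·p₂) ≈ 2.911 rad (166.8°).
Interpolate at f = 1/4 with slerp weights a = sin((1−f)δ)/sin δ ≈ 3.574, b = sin(fδ)/sin δ ≈ 2.904.
p = a·p₁ + b·p₂ ≈ (-0.136, 0.839, 0.527); φ = arcsin(p_z) ≈ 31.78°, λ = atan2(p_y, p_x) ≈ 99.24°.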